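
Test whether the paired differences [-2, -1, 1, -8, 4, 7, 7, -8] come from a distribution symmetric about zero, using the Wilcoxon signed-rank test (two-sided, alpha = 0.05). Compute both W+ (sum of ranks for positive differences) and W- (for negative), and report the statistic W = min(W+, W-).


Step 1: Drop any zero differences (none here) and take |d_i|.
|d| = [2, 1, 1, 8, 4, 7, 7, 8]
Step 2: Midrank |d_i| (ties get averaged ranks).
ranks: |2|->3, |1|->1.5, |1|->1.5, |8|->7.5, |4|->4, |7|->5.5, |7|->5.5, |8|->7.5
Step 3: Attach original signs; sum ranks with positive sign and with negative sign.
W+ = 1.5 + 4 + 5.5 + 5.5 = 16.5
W- = 3 + 1.5 + 7.5 + 7.5 = 19.5
(Check: W+ + W- = 36 should equal n(n+1)/2 = 36.)
Step 4: Test statistic W = min(W+, W-) = 16.5.
Step 5: Ties in |d|, so use the tie-corrected normal approximation.
        E[W] = n(n+1)/4 = 8*9/4 = 18.
        Tie groups: |d|=1 (t=2), |d|=7 (t=2), |d|=8 (t=2); sum(t^3 - t) = 18.
        Var[W] = n(n+1)(2n+1)/24 - sum(t^3-t)/48 = 1224/24 - 18/48 = 50.625.
        z = (W - E[W]) / sqrt(Var[W]) = (16.5 - 18) / 7.1151 = -0.2108.
        Two-sided p = 2*Phi(z) = 0.833029.
Step 6: alpha = 0.05. fail to reject H0.

W+ = 16.5, W- = 19.5, W = min = 16.5, p = 0.833029, fail to reject H0.


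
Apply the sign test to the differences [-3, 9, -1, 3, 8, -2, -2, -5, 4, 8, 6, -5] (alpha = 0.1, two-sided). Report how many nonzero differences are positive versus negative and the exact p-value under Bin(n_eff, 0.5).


Step 1: Discard zero differences. Original n = 12; n_eff = number of nonzero differences = 12.
Nonzero differences (with sign): -3, +9, -1, +3, +8, -2, -2, -5, +4, +8, +6, -5
Step 2: Count signs: positive = 6, negative = 6.
Step 3: Under H0: P(positive) = 0.5, so the number of positives S ~ Bin(12, 0.5).
Step 4: Two-sided exact p-value = sum of Bin(12,0.5) probabilities at or below the observed probability = 1.000000.
Step 5: alpha = 0.1. fail to reject H0.

n_eff = 12, pos = 6, neg = 6, p = 1.000000, fail to reject H0.


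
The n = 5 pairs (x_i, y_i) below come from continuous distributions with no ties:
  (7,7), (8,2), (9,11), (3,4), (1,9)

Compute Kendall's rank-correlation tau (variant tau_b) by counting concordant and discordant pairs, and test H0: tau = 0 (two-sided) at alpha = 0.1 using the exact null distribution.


Step 1: Enumerate the 10 unordered pairs (i,j) with i<j and classify each by sign(x_j-x_i) * sign(y_j-y_i).
  (1,2):dx=+1,dy=-5->D; (1,3):dx=+2,dy=+4->C; (1,4):dx=-4,dy=-3->C; (1,5):dx=-6,dy=+2->D
  (2,3):dx=+1,dy=+9->C; (2,4):dx=-5,dy=+2->D; (2,5):dx=-7,dy=+7->D; (3,4):dx=-6,dy=-7->C
  (3,5):dx=-8,dy=-2->C; (4,5):dx=-2,dy=+5->D
Step 2: C = 5, D = 5, total pairs = 10.
Step 3: tau = (C - D)/(n(n-1)/2) = (5 - 5)/10 = 0.000000.
Step 4: Exact two-sided p-value (enumerate n! = 120 permutations of y under H0): p = 1.000000.
Step 5: alpha = 0.1. fail to reject H0.

tau_b = 0.0000 (C=5, D=5), p = 1.000000, fail to reject H0.


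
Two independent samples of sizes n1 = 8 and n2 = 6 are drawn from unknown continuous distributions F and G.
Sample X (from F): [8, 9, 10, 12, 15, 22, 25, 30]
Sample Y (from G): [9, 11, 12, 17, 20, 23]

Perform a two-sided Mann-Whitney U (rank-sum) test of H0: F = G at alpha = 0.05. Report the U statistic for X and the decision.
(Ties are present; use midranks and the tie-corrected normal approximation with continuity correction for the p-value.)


Step 1: Combine and sort all 14 observations; assign midranks.
sorted (value, group): (8,X), (9,X), (9,Y), (10,X), (11,Y), (12,X), (12,Y), (15,X), (17,Y), (20,Y), (22,X), (23,Y), (25,X), (30,X)
ranks: 8->1, 9->2.5, 9->2.5, 10->4, 11->5, 12->6.5, 12->6.5, 15->8, 17->9, 20->10, 22->11, 23->12, 25->13, 30->14
Step 2: Rank sum for X: R1 = 1 + 2.5 + 4 + 6.5 + 8 + 11 + 13 + 14 = 60.
Step 3: U_X = R1 - n1(n1+1)/2 = 60 - 8*9/2 = 60 - 36 = 24.
       U_Y = n1*n2 - U_X = 48 - 24 = 24.
Step 4: Ties are present, so use the tie-corrected normal approximation (with continuity correction) for the p-value.
Step 5: p-value = 1.000000; compare to alpha = 0.05. fail to reject H0.

U_X = 24, p = 1.000000, fail to reject H0 at alpha = 0.05.


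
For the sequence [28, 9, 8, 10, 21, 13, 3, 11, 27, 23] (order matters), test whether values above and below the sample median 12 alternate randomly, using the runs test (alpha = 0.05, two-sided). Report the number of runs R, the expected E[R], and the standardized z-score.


Step 1: Compute median = 12; label A = above, B = below.
Labels in order: ABBBAABBAA  (n_A = 5, n_B = 5)
Step 2: Count runs R = 5.
Step 3: Under H0 (random ordering), E[R] = 2*n_A*n_B/(n_A+n_B) + 1 = 2*5*5/10 + 1 = 6.0000.
        Var[R] = 2*n_A*n_B*(2*n_A*n_B - n_A - n_B) / ((n_A+n_B)^2 * (n_A+n_B-1)) = 2000/900 = 2.2222.
        SD[R] = 1.4907.
Step 4: Continuity-corrected z = (R + 0.5 - E[R]) / SD[R] = (5 + 0.5 - 6.0000) / 1.4907 = -0.3354.
Step 5: Two-sided p-value via normal approximation = 2*(1 - Phi(|z|)) = 0.737316.
Step 6: alpha = 0.05. fail to reject H0.

R = 5, z = -0.3354, p = 0.737316, fail to reject H0.


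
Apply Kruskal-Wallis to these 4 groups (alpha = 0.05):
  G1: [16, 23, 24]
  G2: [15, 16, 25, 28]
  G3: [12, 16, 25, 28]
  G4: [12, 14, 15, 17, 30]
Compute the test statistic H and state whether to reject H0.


Step 1: Combine all N = 16 observations and assign midranks.
sorted (value, group, rank): (12,G3,1.5), (12,G4,1.5), (14,G4,3), (15,G2,4.5), (15,G4,4.5), (16,G1,7), (16,G2,7), (16,G3,7), (17,G4,9), (23,G1,10), (24,G1,11), (25,G2,12.5), (25,G3,12.5), (28,G2,14.5), (28,G3,14.5), (30,G4,16)
Step 2: Sum ranks within each group.
R_1 = 28 (n_1 = 3)
R_2 = 38.5 (n_2 = 4)
R_3 = 35.5 (n_3 = 4)
R_4 = 34 (n_4 = 5)
Step 3: H = 12/(N(N+1)) * sum(R_i^2/n_i) - 3(N+1)
     = 12/(16*17) * (28^2/3 + 38.5^2/4 + 35.5^2/4 + 34^2/5) - 3*17
     = 0.044118 * 1178.16 - 51
     = 0.977574.
Step 4: Ties present; correction factor C = 1 - 48/(16^3 - 16) = 0.988235. Corrected H = 0.977574 / 0.988235 = 0.989211.
Step 5: Under H0, H ~ chi^2(3); p-value = 0.803862.
Step 6: alpha = 0.05. fail to reject H0.

H = 0.9892, df = 3, p = 0.803862, fail to reject H0.


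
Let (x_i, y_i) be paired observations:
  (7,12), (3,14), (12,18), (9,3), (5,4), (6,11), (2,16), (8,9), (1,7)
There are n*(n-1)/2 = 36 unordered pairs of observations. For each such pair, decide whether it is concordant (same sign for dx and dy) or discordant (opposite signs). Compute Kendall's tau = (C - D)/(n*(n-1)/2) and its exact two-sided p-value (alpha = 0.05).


Step 1: Enumerate the 36 unordered pairs (i,j) with i<j and classify each by sign(x_j-x_i) * sign(y_j-y_i).
  (1,2):dx=-4,dy=+2->D; (1,3):dx=+5,dy=+6->C; (1,4):dx=+2,dy=-9->D; (1,5):dx=-2,dy=-8->C
  (1,6):dx=-1,dy=-1->C; (1,7):dx=-5,dy=+4->D; (1,8):dx=+1,dy=-3->D; (1,9):dx=-6,dy=-5->C
  (2,3):dx=+9,dy=+4->C; (2,4):dx=+6,dy=-11->D; (2,5):dx=+2,dy=-10->D; (2,6):dx=+3,dy=-3->D
  (2,7):dx=-1,dy=+2->D; (2,8):dx=+5,dy=-5->D; (2,9):dx=-2,dy=-7->C; (3,4):dx=-3,dy=-15->C
  (3,5):dx=-7,dy=-14->C; (3,6):dx=-6,dy=-7->C; (3,7):dx=-10,dy=-2->C; (3,8):dx=-4,dy=-9->C
  (3,9):dx=-11,dy=-11->C; (4,5):dx=-4,dy=+1->D; (4,6):dx=-3,dy=+8->D; (4,7):dx=-7,dy=+13->D
  (4,8):dx=-1,dy=+6->D; (4,9):dx=-8,dy=+4->D; (5,6):dx=+1,dy=+7->C; (5,7):dx=-3,dy=+12->D
  (5,8):dx=+3,dy=+5->C; (5,9):dx=-4,dy=+3->D; (6,7):dx=-4,dy=+5->D; (6,8):dx=+2,dy=-2->D
  (6,9):dx=-5,dy=-4->C; (7,8):dx=+6,dy=-7->D; (7,9):dx=-1,dy=-9->C; (8,9):dx=-7,dy=-2->C
Step 2: C = 17, D = 19, total pairs = 36.
Step 3: tau = (C - D)/(n(n-1)/2) = (17 - 19)/36 = -0.055556.
Step 4: Exact two-sided p-value (enumerate n! = 362880 permutations of y under H0): p = 0.919455.
Step 5: alpha = 0.05. fail to reject H0.

tau_b = -0.0556 (C=17, D=19), p = 0.919455, fail to reject H0.


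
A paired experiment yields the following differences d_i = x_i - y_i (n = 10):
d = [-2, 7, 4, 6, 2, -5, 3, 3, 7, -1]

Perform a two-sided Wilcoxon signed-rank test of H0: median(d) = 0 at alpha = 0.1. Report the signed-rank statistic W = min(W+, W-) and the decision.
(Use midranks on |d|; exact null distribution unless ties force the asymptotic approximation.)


Step 1: Drop any zero differences (none here) and take |d_i|.
|d| = [2, 7, 4, 6, 2, 5, 3, 3, 7, 1]
Step 2: Midrank |d_i| (ties get averaged ranks).
ranks: |2|->2.5, |7|->9.5, |4|->6, |6|->8, |2|->2.5, |5|->7, |3|->4.5, |3|->4.5, |7|->9.5, |1|->1
Step 3: Attach original signs; sum ranks with positive sign and with negative sign.
W+ = 9.5 + 6 + 8 + 2.5 + 4.5 + 4.5 + 9.5 = 44.5
W- = 2.5 + 7 + 1 = 10.5
(Check: W+ + W- = 55 should equal n(n+1)/2 = 55.)
Step 4: Test statistic W = min(W+, W-) = 10.5.
Step 5: Ties in |d|, so use the tie-corrected normal approximation.
        E[W] = n(n+1)/4 = 10*11/4 = 27.5.
        Tie groups: |d|=2 (t=2), |d|=3 (t=2), |d|=7 (t=2); sum(t^3 - t) = 18.
        Var[W] = n(n+1)(2n+1)/24 - sum(t^3-t)/48 = 2310/24 - 18/48 = 95.875.
        z = (W - E[W]) / sqrt(Var[W]) = (10.5 - 27.5) / 9.7916 = -1.7362.
        Two-sided p = 2*Phi(z) = 0.082531.
Step 6: alpha = 0.1. reject H0.

W+ = 44.5, W- = 10.5, W = min = 10.5, p = 0.082531, reject H0.


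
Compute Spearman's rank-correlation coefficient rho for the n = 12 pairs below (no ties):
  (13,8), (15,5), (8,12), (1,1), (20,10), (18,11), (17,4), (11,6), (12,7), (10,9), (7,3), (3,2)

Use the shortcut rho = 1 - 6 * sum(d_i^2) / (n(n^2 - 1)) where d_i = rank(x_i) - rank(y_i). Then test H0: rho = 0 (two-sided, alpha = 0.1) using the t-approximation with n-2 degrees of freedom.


Step 1: Rank x and y separately (midranks; no ties here).
rank(x): 13->8, 15->9, 8->4, 1->1, 20->12, 18->11, 17->10, 11->6, 12->7, 10->5, 7->3, 3->2
rank(y): 8->8, 5->5, 12->12, 1->1, 10->10, 11->11, 4->4, 6->6, 7->7, 9->9, 3->3, 2->2
Step 2: d_i = R_x(i) - R_y(i); compute d_i^2.
  (8-8)^2=0, (9-5)^2=16, (4-12)^2=64, (1-1)^2=0, (12-10)^2=4, (11-11)^2=0, (10-4)^2=36, (6-6)^2=0, (7-7)^2=0, (5-9)^2=16, (3-3)^2=0, (2-2)^2=0
sum(d^2) = 136.
Step 3: rho = 1 - 6*136 / (12*(12^2 - 1)) = 1 - 816/1716 = 0.524476.
Step 4: Under H0, t = rho * sqrt((n-2)/(1-rho^2)) = 1.9480 ~ t(10).
Step 5: Two-sided p-value from the t-distribution with 10 df = 0.080019.
Step 6: alpha = 0.1. reject H0.

rho = 0.5245, p = 0.080019, reject H0 at alpha = 0.1.


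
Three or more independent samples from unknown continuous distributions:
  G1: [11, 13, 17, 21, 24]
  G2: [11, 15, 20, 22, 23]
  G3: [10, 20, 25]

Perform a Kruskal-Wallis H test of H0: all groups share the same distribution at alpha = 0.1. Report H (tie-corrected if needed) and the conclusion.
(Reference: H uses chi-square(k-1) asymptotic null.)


Step 1: Combine all N = 13 observations and assign midranks.
sorted (value, group, rank): (10,G3,1), (11,G1,2.5), (11,G2,2.5), (13,G1,4), (15,G2,5), (17,G1,6), (20,G2,7.5), (20,G3,7.5), (21,G1,9), (22,G2,10), (23,G2,11), (24,G1,12), (25,G3,13)
Step 2: Sum ranks within each group.
R_1 = 33.5 (n_1 = 5)
R_2 = 36 (n_2 = 5)
R_3 = 21.5 (n_3 = 3)
Step 3: H = 12/(N(N+1)) * sum(R_i^2/n_i) - 3(N+1)
     = 12/(13*14) * (33.5^2/5 + 36^2/5 + 21.5^2/3) - 3*14
     = 0.065934 * 637.733 - 42
     = 0.048352.
Step 4: Ties present; correction factor C = 1 - 12/(13^3 - 13) = 0.994505. Corrected H = 0.048352 / 0.994505 = 0.048619.
Step 5: Under H0, H ~ chi^2(2); p-value = 0.975984.
Step 6: alpha = 0.1. fail to reject H0.

H = 0.0486, df = 2, p = 0.975984, fail to reject H0.


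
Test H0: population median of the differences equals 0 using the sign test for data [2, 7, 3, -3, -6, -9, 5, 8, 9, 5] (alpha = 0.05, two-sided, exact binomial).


Step 1: Discard zero differences. Original n = 10; n_eff = number of nonzero differences = 10.
Nonzero differences (with sign): +2, +7, +3, -3, -6, -9, +5, +8, +9, +5
Step 2: Count signs: positive = 7, negative = 3.
Step 3: Under H0: P(positive) = 0.5, so the number of positives S ~ Bin(10, 0.5).
Step 4: Two-sided exact p-value = sum of Bin(10,0.5) probabilities at or below the observed probability = 0.343750.
Step 5: alpha = 0.05. fail to reject H0.

n_eff = 10, pos = 7, neg = 3, p = 0.343750, fail to reject H0.


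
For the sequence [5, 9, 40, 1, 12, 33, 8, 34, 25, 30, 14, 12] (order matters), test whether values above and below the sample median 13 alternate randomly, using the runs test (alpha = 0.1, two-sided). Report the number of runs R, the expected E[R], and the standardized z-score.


Step 1: Compute median = 13; label A = above, B = below.
Labels in order: BBABBABAAAAB  (n_A = 6, n_B = 6)
Step 2: Count runs R = 7.
Step 3: Under H0 (random ordering), E[R] = 2*n_A*n_B/(n_A+n_B) + 1 = 2*6*6/12 + 1 = 7.0000.
        Var[R] = 2*n_A*n_B*(2*n_A*n_B - n_A - n_B) / ((n_A+n_B)^2 * (n_A+n_B-1)) = 4320/1584 = 2.7273.
        SD[R] = 1.6514.
Step 4: R = E[R], so z = 0 with no continuity correction.
Step 5: Two-sided p-value via normal approximation = 2*(1 - Phi(|z|)) = 1.000000.
Step 6: alpha = 0.1. fail to reject H0.

R = 7, z = 0.0000, p = 1.000000, fail to reject H0.


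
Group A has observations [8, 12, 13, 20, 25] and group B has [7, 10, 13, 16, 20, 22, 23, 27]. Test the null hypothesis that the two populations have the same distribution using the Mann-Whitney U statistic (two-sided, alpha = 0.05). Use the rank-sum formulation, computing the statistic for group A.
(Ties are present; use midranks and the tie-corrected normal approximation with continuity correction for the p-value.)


Step 1: Combine and sort all 13 observations; assign midranks.
sorted (value, group): (7,Y), (8,X), (10,Y), (12,X), (13,X), (13,Y), (16,Y), (20,X), (20,Y), (22,Y), (23,Y), (25,X), (27,Y)
ranks: 7->1, 8->2, 10->3, 12->4, 13->5.5, 13->5.5, 16->7, 20->8.5, 20->8.5, 22->10, 23->11, 25->12, 27->13
Step 2: Rank sum for X: R1 = 2 + 4 + 5.5 + 8.5 + 12 = 32.
Step 3: U_X = R1 - n1(n1+1)/2 = 32 - 5*6/2 = 32 - 15 = 17.
       U_Y = n1*n2 - U_X = 40 - 17 = 23.
Step 4: Ties are present, so use the tie-corrected normal approximation (with continuity correction) for the p-value.
Step 5: p-value = 0.713640; compare to alpha = 0.05. fail to reject H0.

U_X = 17, p = 0.713640, fail to reject H0 at alpha = 0.05.


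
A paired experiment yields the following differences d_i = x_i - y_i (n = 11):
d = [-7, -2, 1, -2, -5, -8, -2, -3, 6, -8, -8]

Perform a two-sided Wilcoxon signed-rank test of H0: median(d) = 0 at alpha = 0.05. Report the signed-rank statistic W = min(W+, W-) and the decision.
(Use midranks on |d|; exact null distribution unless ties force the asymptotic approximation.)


Step 1: Drop any zero differences (none here) and take |d_i|.
|d| = [7, 2, 1, 2, 5, 8, 2, 3, 6, 8, 8]
Step 2: Midrank |d_i| (ties get averaged ranks).
ranks: |7|->8, |2|->3, |1|->1, |2|->3, |5|->6, |8|->10, |2|->3, |3|->5, |6|->7, |8|->10, |8|->10
Step 3: Attach original signs; sum ranks with positive sign and with negative sign.
W+ = 1 + 7 = 8
W- = 8 + 3 + 3 + 6 + 10 + 3 + 5 + 10 + 10 = 58
(Check: W+ + W- = 66 should equal n(n+1)/2 = 66.)
Step 4: Test statistic W = min(W+, W-) = 8.
Step 5: Ties in |d|, so use the tie-corrected normal approximation.
        E[W] = n(n+1)/4 = 11*12/4 = 33.
        Tie groups: |d|=2 (t=3), |d|=8 (t=3); sum(t^3 - t) = 48.
        Var[W] = n(n+1)(2n+1)/24 - sum(t^3-t)/48 = 3036/24 - 48/48 = 125.5.
        z = (W - E[W]) / sqrt(Var[W]) = (8 - 33) / 11.2027 = -2.2316.
        Two-sided p = 2*Phi(z) = 0.025641.
Step 6: alpha = 0.05. reject H0.

W+ = 8, W- = 58, W = min = 8, p = 0.025641, reject H0.


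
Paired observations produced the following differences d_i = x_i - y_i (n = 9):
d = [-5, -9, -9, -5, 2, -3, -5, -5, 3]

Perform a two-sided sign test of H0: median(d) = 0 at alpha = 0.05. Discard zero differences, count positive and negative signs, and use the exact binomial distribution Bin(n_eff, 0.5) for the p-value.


Step 1: Discard zero differences. Original n = 9; n_eff = number of nonzero differences = 9.
Nonzero differences (with sign): -5, -9, -9, -5, +2, -3, -5, -5, +3
Step 2: Count signs: positive = 2, negative = 7.
Step 3: Under H0: P(positive) = 0.5, so the number of positives S ~ Bin(9, 0.5).
Step 4: Two-sided exact p-value = sum of Bin(9,0.5) probabilities at or below the observed probability = 0.179688.
Step 5: alpha = 0.05. fail to reject H0.

n_eff = 9, pos = 2, neg = 7, p = 0.179688, fail to reject H0.


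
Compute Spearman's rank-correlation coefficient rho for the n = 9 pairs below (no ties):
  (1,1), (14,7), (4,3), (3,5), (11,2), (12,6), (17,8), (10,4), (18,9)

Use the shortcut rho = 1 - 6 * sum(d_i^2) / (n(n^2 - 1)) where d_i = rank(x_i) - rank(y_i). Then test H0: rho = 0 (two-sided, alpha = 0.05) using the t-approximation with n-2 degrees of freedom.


Step 1: Rank x and y separately (midranks; no ties here).
rank(x): 1->1, 14->7, 4->3, 3->2, 11->5, 12->6, 17->8, 10->4, 18->9
rank(y): 1->1, 7->7, 3->3, 5->5, 2->2, 6->6, 8->8, 4->4, 9->9
Step 2: d_i = R_x(i) - R_y(i); compute d_i^2.
  (1-1)^2=0, (7-7)^2=0, (3-3)^2=0, (2-5)^2=9, (5-2)^2=9, (6-6)^2=0, (8-8)^2=0, (4-4)^2=0, (9-9)^2=0
sum(d^2) = 18.
Step 3: rho = 1 - 6*18 / (9*(9^2 - 1)) = 1 - 108/720 = 0.850000.
Step 4: Under H0, t = rho * sqrt((n-2)/(1-rho^2)) = 4.2691 ~ t(7).
Step 5: Two-sided p-value from the t-distribution with 7 df = 0.003705.
Step 6: alpha = 0.05. reject H0.

rho = 0.8500, p = 0.003705, reject H0 at alpha = 0.05.


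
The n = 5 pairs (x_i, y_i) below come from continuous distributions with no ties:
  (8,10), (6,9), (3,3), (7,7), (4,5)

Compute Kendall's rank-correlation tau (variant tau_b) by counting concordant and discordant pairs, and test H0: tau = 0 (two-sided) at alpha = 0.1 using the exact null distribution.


Step 1: Enumerate the 10 unordered pairs (i,j) with i<j and classify each by sign(x_j-x_i) * sign(y_j-y_i).
  (1,2):dx=-2,dy=-1->C; (1,3):dx=-5,dy=-7->C; (1,4):dx=-1,dy=-3->C; (1,5):dx=-4,dy=-5->C
  (2,3):dx=-3,dy=-6->C; (2,4):dx=+1,dy=-2->D; (2,5):dx=-2,dy=-4->C; (3,4):dx=+4,dy=+4->C
  (3,5):dx=+1,dy=+2->C; (4,5):dx=-3,dy=-2->C
Step 2: C = 9, D = 1, total pairs = 10.
Step 3: tau = (C - D)/(n(n-1)/2) = (9 - 1)/10 = 0.800000.
Step 4: Exact two-sided p-value (enumerate n! = 120 permutations of y under H0): p = 0.083333.
Step 5: alpha = 0.1. reject H0.

tau_b = 0.8000 (C=9, D=1), p = 0.083333, reject H0.


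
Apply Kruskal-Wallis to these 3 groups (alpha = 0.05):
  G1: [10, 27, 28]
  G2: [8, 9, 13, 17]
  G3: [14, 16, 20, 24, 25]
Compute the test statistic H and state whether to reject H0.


Step 1: Combine all N = 12 observations and assign midranks.
sorted (value, group, rank): (8,G2,1), (9,G2,2), (10,G1,3), (13,G2,4), (14,G3,5), (16,G3,6), (17,G2,7), (20,G3,8), (24,G3,9), (25,G3,10), (27,G1,11), (28,G1,12)
Step 2: Sum ranks within each group.
R_1 = 26 (n_1 = 3)
R_2 = 14 (n_2 = 4)
R_3 = 38 (n_3 = 5)
Step 3: H = 12/(N(N+1)) * sum(R_i^2/n_i) - 3(N+1)
     = 12/(12*13) * (26^2/3 + 14^2/4 + 38^2/5) - 3*13
     = 0.076923 * 563.133 - 39
     = 4.317949.
Step 4: No ties, so H is used without correction.
Step 5: Under H0, H ~ chi^2(2); p-value = 0.115443.
Step 6: alpha = 0.05. fail to reject H0.

H = 4.3179, df = 2, p = 0.115443, fail to reject H0.


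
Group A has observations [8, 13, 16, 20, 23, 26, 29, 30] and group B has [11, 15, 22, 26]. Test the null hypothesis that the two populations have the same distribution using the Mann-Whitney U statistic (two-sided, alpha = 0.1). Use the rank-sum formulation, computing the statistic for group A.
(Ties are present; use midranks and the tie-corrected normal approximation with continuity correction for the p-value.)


Step 1: Combine and sort all 12 observations; assign midranks.
sorted (value, group): (8,X), (11,Y), (13,X), (15,Y), (16,X), (20,X), (22,Y), (23,X), (26,X), (26,Y), (29,X), (30,X)
ranks: 8->1, 11->2, 13->3, 15->4, 16->5, 20->6, 22->7, 23->8, 26->9.5, 26->9.5, 29->11, 30->12
Step 2: Rank sum for X: R1 = 1 + 3 + 5 + 6 + 8 + 9.5 + 11 + 12 = 55.5.
Step 3: U_X = R1 - n1(n1+1)/2 = 55.5 - 8*9/2 = 55.5 - 36 = 19.5.
       U_Y = n1*n2 - U_X = 32 - 19.5 = 12.5.
Step 4: Ties are present, so use the tie-corrected normal approximation (with continuity correction) for the p-value.
Step 5: p-value = 0.609759; compare to alpha = 0.1. fail to reject H0.

U_X = 19.5, p = 0.609759, fail to reject H0 at alpha = 0.1.


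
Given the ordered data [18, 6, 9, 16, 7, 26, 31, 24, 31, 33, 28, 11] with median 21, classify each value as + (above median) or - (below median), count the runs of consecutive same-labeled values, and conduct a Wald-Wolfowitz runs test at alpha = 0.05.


Step 1: Compute median = 21; label A = above, B = below.
Labels in order: BBBBBAAAAAAB  (n_A = 6, n_B = 6)
Step 2: Count runs R = 3.
Step 3: Under H0 (random ordering), E[R] = 2*n_A*n_B/(n_A+n_B) + 1 = 2*6*6/12 + 1 = 7.0000.
        Var[R] = 2*n_A*n_B*(2*n_A*n_B - n_A - n_B) / ((n_A+n_B)^2 * (n_A+n_B-1)) = 4320/1584 = 2.7273.
        SD[R] = 1.6514.
Step 4: Continuity-corrected z = (R + 0.5 - E[R]) / SD[R] = (3 + 0.5 - 7.0000) / 1.6514 = -2.1194.
Step 5: Two-sided p-value via normal approximation = 2*(1 - Phi(|z|)) = 0.034060.
Step 6: alpha = 0.05. reject H0.

R = 3, z = -2.1194, p = 0.034060, reject H0.


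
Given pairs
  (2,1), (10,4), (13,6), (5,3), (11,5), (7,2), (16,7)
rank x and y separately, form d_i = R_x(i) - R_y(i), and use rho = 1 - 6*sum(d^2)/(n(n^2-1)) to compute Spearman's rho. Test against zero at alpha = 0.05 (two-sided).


Step 1: Rank x and y separately (midranks; no ties here).
rank(x): 2->1, 10->4, 13->6, 5->2, 11->5, 7->3, 16->7
rank(y): 1->1, 4->4, 6->6, 3->3, 5->5, 2->2, 7->7
Step 2: d_i = R_x(i) - R_y(i); compute d_i^2.
  (1-1)^2=0, (4-4)^2=0, (6-6)^2=0, (2-3)^2=1, (5-5)^2=0, (3-2)^2=1, (7-7)^2=0
sum(d^2) = 2.
Step 3: rho = 1 - 6*2 / (7*(7^2 - 1)) = 1 - 12/336 = 0.964286.
Step 4: Under H0, t = rho * sqrt((n-2)/(1-rho^2)) = 8.1408 ~ t(5).
Step 5: Two-sided p-value from the t-distribution with 5 df = 0.000454.
Step 6: alpha = 0.05. reject H0.

rho = 0.9643, p = 0.000454, reject H0 at alpha = 0.05.


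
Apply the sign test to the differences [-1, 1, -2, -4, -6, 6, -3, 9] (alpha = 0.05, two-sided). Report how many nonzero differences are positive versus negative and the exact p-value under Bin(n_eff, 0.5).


Step 1: Discard zero differences. Original n = 8; n_eff = number of nonzero differences = 8.
Nonzero differences (with sign): -1, +1, -2, -4, -6, +6, -3, +9
Step 2: Count signs: positive = 3, negative = 5.
Step 3: Under H0: P(positive) = 0.5, so the number of positives S ~ Bin(8, 0.5).
Step 4: Two-sided exact p-value = sum of Bin(8,0.5) probabilities at or below the observed probability = 0.726562.
Step 5: alpha = 0.05. fail to reject H0.

n_eff = 8, pos = 3, neg = 5, p = 0.726562, fail to reject H0.


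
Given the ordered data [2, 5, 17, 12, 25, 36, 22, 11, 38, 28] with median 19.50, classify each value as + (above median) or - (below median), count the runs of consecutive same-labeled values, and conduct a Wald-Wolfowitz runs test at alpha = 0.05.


Step 1: Compute median = 19.50; label A = above, B = below.
Labels in order: BBBBAAABAA  (n_A = 5, n_B = 5)
Step 2: Count runs R = 4.
Step 3: Under H0 (random ordering), E[R] = 2*n_A*n_B/(n_A+n_B) + 1 = 2*5*5/10 + 1 = 6.0000.
        Var[R] = 2*n_A*n_B*(2*n_A*n_B - n_A - n_B) / ((n_A+n_B)^2 * (n_A+n_B-1)) = 2000/900 = 2.2222.
        SD[R] = 1.4907.
Step 4: Continuity-corrected z = (R + 0.5 - E[R]) / SD[R] = (4 + 0.5 - 6.0000) / 1.4907 = -1.0062.
Step 5: Two-sided p-value via normal approximation = 2*(1 - Phi(|z|)) = 0.314305.
Step 6: alpha = 0.05. fail to reject H0.

R = 4, z = -1.0062, p = 0.314305, fail to reject H0.


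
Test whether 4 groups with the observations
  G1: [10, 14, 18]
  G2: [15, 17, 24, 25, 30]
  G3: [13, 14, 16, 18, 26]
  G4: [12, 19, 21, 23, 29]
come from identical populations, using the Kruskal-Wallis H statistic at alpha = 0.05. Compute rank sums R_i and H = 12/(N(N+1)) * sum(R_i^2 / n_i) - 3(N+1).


Step 1: Combine all N = 18 observations and assign midranks.
sorted (value, group, rank): (10,G1,1), (12,G4,2), (13,G3,3), (14,G1,4.5), (14,G3,4.5), (15,G2,6), (16,G3,7), (17,G2,8), (18,G1,9.5), (18,G3,9.5), (19,G4,11), (21,G4,12), (23,G4,13), (24,G2,14), (25,G2,15), (26,G3,16), (29,G4,17), (30,G2,18)
Step 2: Sum ranks within each group.
R_1 = 15 (n_1 = 3)
R_2 = 61 (n_2 = 5)
R_3 = 40 (n_3 = 5)
R_4 = 55 (n_4 = 5)
Step 3: H = 12/(N(N+1)) * sum(R_i^2/n_i) - 3(N+1)
     = 12/(18*19) * (15^2/3 + 61^2/5 + 40^2/5 + 55^2/5) - 3*19
     = 0.035088 * 1744.2 - 57
     = 4.200000.
Step 4: Ties present; correction factor C = 1 - 12/(18^3 - 18) = 0.997936. Corrected H = 4.200000 / 0.997936 = 4.208687.
Step 5: Under H0, H ~ chi^2(3); p-value = 0.239794.
Step 6: alpha = 0.05. fail to reject H0.

H = 4.2087, df = 3, p = 0.239794, fail to reject H0.


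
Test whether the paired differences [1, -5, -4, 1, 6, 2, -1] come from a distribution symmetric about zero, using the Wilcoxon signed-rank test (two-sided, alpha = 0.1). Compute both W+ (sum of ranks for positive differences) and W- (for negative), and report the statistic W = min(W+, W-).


Step 1: Drop any zero differences (none here) and take |d_i|.
|d| = [1, 5, 4, 1, 6, 2, 1]
Step 2: Midrank |d_i| (ties get averaged ranks).
ranks: |1|->2, |5|->6, |4|->5, |1|->2, |6|->7, |2|->4, |1|->2
Step 3: Attach original signs; sum ranks with positive sign and with negative sign.
W+ = 2 + 2 + 7 + 4 = 15
W- = 6 + 5 + 2 = 13
(Check: W+ + W- = 28 should equal n(n+1)/2 = 28.)
Step 4: Test statistic W = min(W+, W-) = 13.
Step 5: Ties in |d|, so use the tie-corrected normal approximation.
        E[W] = n(n+1)/4 = 7*8/4 = 14.
        Tie groups: |d|=1 (t=3); sum(t^3 - t) = 24.
        Var[W] = n(n+1)(2n+1)/24 - sum(t^3-t)/48 = 840/24 - 24/48 = 34.5.
        z = (W - E[W]) / sqrt(Var[W]) = (13 - 14) / 5.8737 = -0.1703.
        Two-sided p = 2*Phi(z) = 0.864813.
Step 6: alpha = 0.1. fail to reject H0.

W+ = 15, W- = 13, W = min = 13, p = 0.864813, fail to reject H0.


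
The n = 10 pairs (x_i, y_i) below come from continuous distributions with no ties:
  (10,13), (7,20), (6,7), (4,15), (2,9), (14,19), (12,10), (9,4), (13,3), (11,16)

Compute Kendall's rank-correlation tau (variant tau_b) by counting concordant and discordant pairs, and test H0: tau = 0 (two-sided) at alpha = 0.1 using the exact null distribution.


Step 1: Enumerate the 45 unordered pairs (i,j) with i<j and classify each by sign(x_j-x_i) * sign(y_j-y_i).
  (1,2):dx=-3,dy=+7->D; (1,3):dx=-4,dy=-6->C; (1,4):dx=-6,dy=+2->D; (1,5):dx=-8,dy=-4->C
  (1,6):dx=+4,dy=+6->C; (1,7):dx=+2,dy=-3->D; (1,8):dx=-1,dy=-9->C; (1,9):dx=+3,dy=-10->D
  (1,10):dx=+1,dy=+3->C; (2,3):dx=-1,dy=-13->C; (2,4):dx=-3,dy=-5->C; (2,5):dx=-5,dy=-11->C
  (2,6):dx=+7,dy=-1->D; (2,7):dx=+5,dy=-10->D; (2,8):dx=+2,dy=-16->D; (2,9):dx=+6,dy=-17->D
  (2,10):dx=+4,dy=-4->D; (3,4):dx=-2,dy=+8->D; (3,5):dx=-4,dy=+2->D; (3,6):dx=+8,dy=+12->C
  (3,7):dx=+6,dy=+3->C; (3,8):dx=+3,dy=-3->D; (3,9):dx=+7,dy=-4->D; (3,10):dx=+5,dy=+9->C
  (4,5):dx=-2,dy=-6->C; (4,6):dx=+10,dy=+4->C; (4,7):dx=+8,dy=-5->D; (4,8):dx=+5,dy=-11->D
  (4,9):dx=+9,dy=-12->D; (4,10):dx=+7,dy=+1->C; (5,6):dx=+12,dy=+10->C; (5,7):dx=+10,dy=+1->C
  (5,8):dx=+7,dy=-5->D; (5,9):dx=+11,dy=-6->D; (5,10):dx=+9,dy=+7->C; (6,7):dx=-2,dy=-9->C
  (6,8):dx=-5,dy=-15->C; (6,9):dx=-1,dy=-16->C; (6,10):dx=-3,dy=-3->C; (7,8):dx=-3,dy=-6->C
  (7,9):dx=+1,dy=-7->D; (7,10):dx=-1,dy=+6->D; (8,9):dx=+4,dy=-1->D; (8,10):dx=+2,dy=+12->C
  (9,10):dx=-2,dy=+13->D
Step 2: C = 23, D = 22, total pairs = 45.
Step 3: tau = (C - D)/(n(n-1)/2) = (23 - 22)/45 = 0.022222.
Step 4: Exact two-sided p-value (enumerate n! = 3628800 permutations of y under H0): p = 1.000000.
Step 5: alpha = 0.1. fail to reject H0.

tau_b = 0.0222 (C=23, D=22), p = 1.000000, fail to reject H0.


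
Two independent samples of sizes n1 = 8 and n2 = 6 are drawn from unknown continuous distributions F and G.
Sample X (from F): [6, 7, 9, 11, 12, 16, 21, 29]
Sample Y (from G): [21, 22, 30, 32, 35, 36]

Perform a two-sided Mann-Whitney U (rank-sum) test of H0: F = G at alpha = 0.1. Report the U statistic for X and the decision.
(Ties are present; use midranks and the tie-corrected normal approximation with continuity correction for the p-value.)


Step 1: Combine and sort all 14 observations; assign midranks.
sorted (value, group): (6,X), (7,X), (9,X), (11,X), (12,X), (16,X), (21,X), (21,Y), (22,Y), (29,X), (30,Y), (32,Y), (35,Y), (36,Y)
ranks: 6->1, 7->2, 9->3, 11->4, 12->5, 16->6, 21->7.5, 21->7.5, 22->9, 29->10, 30->11, 32->12, 35->13, 36->14
Step 2: Rank sum for X: R1 = 1 + 2 + 3 + 4 + 5 + 6 + 7.5 + 10 = 38.5.
Step 3: U_X = R1 - n1(n1+1)/2 = 38.5 - 8*9/2 = 38.5 - 36 = 2.5.
       U_Y = n1*n2 - U_X = 48 - 2.5 = 45.5.
Step 4: Ties are present, so use the tie-corrected normal approximation (with continuity correction) for the p-value.
Step 5: p-value = 0.006646; compare to alpha = 0.1. reject H0.

U_X = 2.5, p = 0.006646, reject H0 at alpha = 0.1.


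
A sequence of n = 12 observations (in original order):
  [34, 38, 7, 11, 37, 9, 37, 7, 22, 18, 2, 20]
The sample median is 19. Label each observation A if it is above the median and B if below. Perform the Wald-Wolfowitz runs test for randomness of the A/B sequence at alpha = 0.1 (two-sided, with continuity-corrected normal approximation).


Step 1: Compute median = 19; label A = above, B = below.
Labels in order: AABBABABABBA  (n_A = 6, n_B = 6)
Step 2: Count runs R = 9.
Step 3: Under H0 (random ordering), E[R] = 2*n_A*n_B/(n_A+n_B) + 1 = 2*6*6/12 + 1 = 7.0000.
        Var[R] = 2*n_A*n_B*(2*n_A*n_B - n_A - n_B) / ((n_A+n_B)^2 * (n_A+n_B-1)) = 4320/1584 = 2.7273.
        SD[R] = 1.6514.
Step 4: Continuity-corrected z = (R - 0.5 - E[R]) / SD[R] = (9 - 0.5 - 7.0000) / 1.6514 = 0.9083.
Step 5: Two-sided p-value via normal approximation = 2*(1 - Phi(|z|)) = 0.363722.
Step 6: alpha = 0.1. fail to reject H0.

R = 9, z = 0.9083, p = 0.363722, fail to reject H0.


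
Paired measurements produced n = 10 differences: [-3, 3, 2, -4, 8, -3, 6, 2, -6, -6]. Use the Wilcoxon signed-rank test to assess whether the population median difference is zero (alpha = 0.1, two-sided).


Step 1: Drop any zero differences (none here) and take |d_i|.
|d| = [3, 3, 2, 4, 8, 3, 6, 2, 6, 6]
Step 2: Midrank |d_i| (ties get averaged ranks).
ranks: |3|->4, |3|->4, |2|->1.5, |4|->6, |8|->10, |3|->4, |6|->8, |2|->1.5, |6|->8, |6|->8
Step 3: Attach original signs; sum ranks with positive sign and with negative sign.
W+ = 4 + 1.5 + 10 + 8 + 1.5 = 25
W- = 4 + 6 + 4 + 8 + 8 = 30
(Check: W+ + W- = 55 should equal n(n+1)/2 = 55.)
Step 4: Test statistic W = min(W+, W-) = 25.
Step 5: Ties in |d|, so use the tie-corrected normal approximation.
        E[W] = n(n+1)/4 = 10*11/4 = 27.5.
        Tie groups: |d|=2 (t=2), |d|=3 (t=3), |d|=6 (t=3); sum(t^3 - t) = 54.
        Var[W] = n(n+1)(2n+1)/24 - sum(t^3-t)/48 = 2310/24 - 54/48 = 95.125.
        z = (W - E[W]) / sqrt(Var[W]) = (25 - 27.5) / 9.7532 = -0.2563.
        Two-sided p = 2*Phi(z) = 0.797699.
Step 6: alpha = 0.1. fail to reject H0.

W+ = 25, W- = 30, W = min = 25, p = 0.797699, fail to reject H0.


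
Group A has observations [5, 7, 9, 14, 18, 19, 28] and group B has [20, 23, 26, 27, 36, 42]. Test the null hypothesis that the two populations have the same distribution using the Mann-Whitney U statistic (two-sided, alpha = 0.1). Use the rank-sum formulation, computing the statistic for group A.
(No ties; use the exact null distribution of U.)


Step 1: Combine and sort all 13 observations; assign midranks.
sorted (value, group): (5,X), (7,X), (9,X), (14,X), (18,X), (19,X), (20,Y), (23,Y), (26,Y), (27,Y), (28,X), (36,Y), (42,Y)
ranks: 5->1, 7->2, 9->3, 14->4, 18->5, 19->6, 20->7, 23->8, 26->9, 27->10, 28->11, 36->12, 42->13
Step 2: Rank sum for X: R1 = 1 + 2 + 3 + 4 + 5 + 6 + 11 = 32.
Step 3: U_X = R1 - n1(n1+1)/2 = 32 - 7*8/2 = 32 - 28 = 4.
       U_Y = n1*n2 - U_X = 42 - 4 = 38.
Step 4: No ties, so the exact null distribution of U (based on enumerating the C(13,7) = 1716 equally likely rank assignments) gives the two-sided p-value.
Step 5: p-value = 0.013986; compare to alpha = 0.1. reject H0.

U_X = 4, p = 0.013986, reject H0 at alpha = 0.1.


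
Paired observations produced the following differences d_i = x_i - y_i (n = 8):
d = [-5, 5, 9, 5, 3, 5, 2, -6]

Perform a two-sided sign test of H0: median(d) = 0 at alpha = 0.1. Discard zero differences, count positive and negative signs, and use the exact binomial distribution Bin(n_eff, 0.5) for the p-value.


Step 1: Discard zero differences. Original n = 8; n_eff = number of nonzero differences = 8.
Nonzero differences (with sign): -5, +5, +9, +5, +3, +5, +2, -6
Step 2: Count signs: positive = 6, negative = 2.
Step 3: Under H0: P(positive) = 0.5, so the number of positives S ~ Bin(8, 0.5).
Step 4: Two-sided exact p-value = sum of Bin(8,0.5) probabilities at or below the observed probability = 0.289062.
Step 5: alpha = 0.1. fail to reject H0.

n_eff = 8, pos = 6, neg = 2, p = 0.289062, fail to reject H0.


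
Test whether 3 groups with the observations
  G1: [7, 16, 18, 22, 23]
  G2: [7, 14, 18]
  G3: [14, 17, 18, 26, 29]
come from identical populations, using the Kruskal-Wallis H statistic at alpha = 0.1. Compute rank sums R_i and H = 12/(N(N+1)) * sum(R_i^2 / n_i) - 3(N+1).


Step 1: Combine all N = 13 observations and assign midranks.
sorted (value, group, rank): (7,G1,1.5), (7,G2,1.5), (14,G2,3.5), (14,G3,3.5), (16,G1,5), (17,G3,6), (18,G1,8), (18,G2,8), (18,G3,8), (22,G1,10), (23,G1,11), (26,G3,12), (29,G3,13)
Step 2: Sum ranks within each group.
R_1 = 35.5 (n_1 = 5)
R_2 = 13 (n_2 = 3)
R_3 = 42.5 (n_3 = 5)
Step 3: H = 12/(N(N+1)) * sum(R_i^2/n_i) - 3(N+1)
     = 12/(13*14) * (35.5^2/5 + 13^2/3 + 42.5^2/5) - 3*14
     = 0.065934 * 669.633 - 42
     = 2.151648.
Step 4: Ties present; correction factor C = 1 - 36/(13^3 - 13) = 0.983516. Corrected H = 2.151648 / 0.983516 = 2.187709.
Step 5: Under H0, H ~ chi^2(2); p-value = 0.334923.
Step 6: alpha = 0.1. fail to reject H0.

H = 2.1877, df = 2, p = 0.334923, fail to reject H0.


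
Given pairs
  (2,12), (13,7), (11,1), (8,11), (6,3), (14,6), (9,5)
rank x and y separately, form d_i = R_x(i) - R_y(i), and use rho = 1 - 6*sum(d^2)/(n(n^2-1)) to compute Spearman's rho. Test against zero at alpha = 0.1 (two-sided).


Step 1: Rank x and y separately (midranks; no ties here).
rank(x): 2->1, 13->6, 11->5, 8->3, 6->2, 14->7, 9->4
rank(y): 12->7, 7->5, 1->1, 11->6, 3->2, 6->4, 5->3
Step 2: d_i = R_x(i) - R_y(i); compute d_i^2.
  (1-7)^2=36, (6-5)^2=1, (5-1)^2=16, (3-6)^2=9, (2-2)^2=0, (7-4)^2=9, (4-3)^2=1
sum(d^2) = 72.
Step 3: rho = 1 - 6*72 / (7*(7^2 - 1)) = 1 - 432/336 = -0.285714.
Step 4: Under H0, t = rho * sqrt((n-2)/(1-rho^2)) = -0.6667 ~ t(5).
Step 5: Two-sided p-value from the t-distribution with 5 df = 0.534509.
Step 6: alpha = 0.1. fail to reject H0.

rho = -0.2857, p = 0.534509, fail to reject H0 at alpha = 0.1.


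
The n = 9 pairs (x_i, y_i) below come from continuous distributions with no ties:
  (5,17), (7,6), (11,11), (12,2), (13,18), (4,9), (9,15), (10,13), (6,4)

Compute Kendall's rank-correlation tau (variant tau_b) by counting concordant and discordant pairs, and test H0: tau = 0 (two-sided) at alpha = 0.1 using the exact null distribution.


Step 1: Enumerate the 36 unordered pairs (i,j) with i<j and classify each by sign(x_j-x_i) * sign(y_j-y_i).
  (1,2):dx=+2,dy=-11->D; (1,3):dx=+6,dy=-6->D; (1,4):dx=+7,dy=-15->D; (1,5):dx=+8,dy=+1->C
  (1,6):dx=-1,dy=-8->C; (1,7):dx=+4,dy=-2->D; (1,8):dx=+5,dy=-4->D; (1,9):dx=+1,dy=-13->D
  (2,3):dx=+4,dy=+5->C; (2,4):dx=+5,dy=-4->D; (2,5):dx=+6,dy=+12->C; (2,6):dx=-3,dy=+3->D
  (2,7):dx=+2,dy=+9->C; (2,8):dx=+3,dy=+7->C; (2,9):dx=-1,dy=-2->C; (3,4):dx=+1,dy=-9->D
  (3,5):dx=+2,dy=+7->C; (3,6):dx=-7,dy=-2->C; (3,7):dx=-2,dy=+4->D; (3,8):dx=-1,dy=+2->D
  (3,9):dx=-5,dy=-7->C; (4,5):dx=+1,dy=+16->C; (4,6):dx=-8,dy=+7->D; (4,7):dx=-3,dy=+13->D
  (4,8):dx=-2,dy=+11->D; (4,9):dx=-6,dy=+2->D; (5,6):dx=-9,dy=-9->C; (5,7):dx=-4,dy=-3->C
  (5,8):dx=-3,dy=-5->C; (5,9):dx=-7,dy=-14->C; (6,7):dx=+5,dy=+6->C; (6,8):dx=+6,dy=+4->C
  (6,9):dx=+2,dy=-5->D; (7,8):dx=+1,dy=-2->D; (7,9):dx=-3,dy=-11->C; (8,9):dx=-4,dy=-9->C
Step 2: C = 19, D = 17, total pairs = 36.
Step 3: tau = (C - D)/(n(n-1)/2) = (19 - 17)/36 = 0.055556.
Step 4: Exact two-sided p-value (enumerate n! = 362880 permutations of y under H0): p = 0.919455.
Step 5: alpha = 0.1. fail to reject H0.

tau_b = 0.0556 (C=19, D=17), p = 0.919455, fail to reject H0.


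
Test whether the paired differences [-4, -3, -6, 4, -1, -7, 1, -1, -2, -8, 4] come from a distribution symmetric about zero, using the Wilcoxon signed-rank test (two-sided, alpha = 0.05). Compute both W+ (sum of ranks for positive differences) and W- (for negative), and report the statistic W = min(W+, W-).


Step 1: Drop any zero differences (none here) and take |d_i|.
|d| = [4, 3, 6, 4, 1, 7, 1, 1, 2, 8, 4]
Step 2: Midrank |d_i| (ties get averaged ranks).
ranks: |4|->7, |3|->5, |6|->9, |4|->7, |1|->2, |7|->10, |1|->2, |1|->2, |2|->4, |8|->11, |4|->7
Step 3: Attach original signs; sum ranks with positive sign and with negative sign.
W+ = 7 + 2 + 7 = 16
W- = 7 + 5 + 9 + 2 + 10 + 2 + 4 + 11 = 50
(Check: W+ + W- = 66 should equal n(n+1)/2 = 66.)
Step 4: Test statistic W = min(W+, W-) = 16.
Step 5: Ties in |d|, so use the tie-corrected normal approximation.
        E[W] = n(n+1)/4 = 11*12/4 = 33.
        Tie groups: |d|=1 (t=3), |d|=4 (t=3); sum(t^3 - t) = 48.
        Var[W] = n(n+1)(2n+1)/24 - sum(t^3-t)/48 = 3036/24 - 48/48 = 125.5.
        z = (W - E[W]) / sqrt(Var[W]) = (16 - 33) / 11.2027 = -1.5175.
        Two-sided p = 2*Phi(z) = 0.129142.
Step 6: alpha = 0.05. fail to reject H0.

W+ = 16, W- = 50, W = min = 16, p = 0.129142, fail to reject H0.


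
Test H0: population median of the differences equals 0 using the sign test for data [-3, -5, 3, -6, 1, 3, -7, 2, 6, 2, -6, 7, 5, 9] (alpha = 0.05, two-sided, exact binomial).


Step 1: Discard zero differences. Original n = 14; n_eff = number of nonzero differences = 14.
Nonzero differences (with sign): -3, -5, +3, -6, +1, +3, -7, +2, +6, +2, -6, +7, +5, +9
Step 2: Count signs: positive = 9, negative = 5.
Step 3: Under H0: P(positive) = 0.5, so the number of positives S ~ Bin(14, 0.5).
Step 4: Two-sided exact p-value = sum of Bin(14,0.5) probabilities at or below the observed probability = 0.423950.
Step 5: alpha = 0.05. fail to reject H0.

n_eff = 14, pos = 9, neg = 5, p = 0.423950, fail to reject H0.


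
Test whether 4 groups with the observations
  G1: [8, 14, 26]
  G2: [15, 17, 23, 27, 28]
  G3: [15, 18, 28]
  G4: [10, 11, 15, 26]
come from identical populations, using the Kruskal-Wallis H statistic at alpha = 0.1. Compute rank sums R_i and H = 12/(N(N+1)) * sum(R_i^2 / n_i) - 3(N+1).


Step 1: Combine all N = 15 observations and assign midranks.
sorted (value, group, rank): (8,G1,1), (10,G4,2), (11,G4,3), (14,G1,4), (15,G2,6), (15,G3,6), (15,G4,6), (17,G2,8), (18,G3,9), (23,G2,10), (26,G1,11.5), (26,G4,11.5), (27,G2,13), (28,G2,14.5), (28,G3,14.5)
Step 2: Sum ranks within each group.
R_1 = 16.5 (n_1 = 3)
R_2 = 51.5 (n_2 = 5)
R_3 = 29.5 (n_3 = 3)
R_4 = 22.5 (n_4 = 4)
Step 3: H = 12/(N(N+1)) * sum(R_i^2/n_i) - 3(N+1)
     = 12/(15*16) * (16.5^2/3 + 51.5^2/5 + 29.5^2/3 + 22.5^2/4) - 3*16
     = 0.050000 * 1037.85 - 48
     = 3.892292.
Step 4: Ties present; correction factor C = 1 - 36/(15^3 - 15) = 0.989286. Corrected H = 3.892292 / 0.989286 = 3.934446.
Step 5: Under H0, H ~ chi^2(3); p-value = 0.268630.
Step 6: alpha = 0.1. fail to reject H0.

H = 3.9344, df = 3, p = 0.268630, fail to reject H0.


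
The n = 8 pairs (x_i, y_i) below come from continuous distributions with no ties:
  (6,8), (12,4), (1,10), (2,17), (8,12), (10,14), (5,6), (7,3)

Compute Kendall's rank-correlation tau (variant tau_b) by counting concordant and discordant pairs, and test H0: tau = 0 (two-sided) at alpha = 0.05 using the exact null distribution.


Step 1: Enumerate the 28 unordered pairs (i,j) with i<j and classify each by sign(x_j-x_i) * sign(y_j-y_i).
  (1,2):dx=+6,dy=-4->D; (1,3):dx=-5,dy=+2->D; (1,4):dx=-4,dy=+9->D; (1,5):dx=+2,dy=+4->C
  (1,6):dx=+4,dy=+6->C; (1,7):dx=-1,dy=-2->C; (1,8):dx=+1,dy=-5->D; (2,3):dx=-11,dy=+6->D
  (2,4):dx=-10,dy=+13->D; (2,5):dx=-4,dy=+8->D; (2,6):dx=-2,dy=+10->D; (2,7):dx=-7,dy=+2->D
  (2,8):dx=-5,dy=-1->C; (3,4):dx=+1,dy=+7->C; (3,5):dx=+7,dy=+2->C; (3,6):dx=+9,dy=+4->C
  (3,7):dx=+4,dy=-4->D; (3,8):dx=+6,dy=-7->D; (4,5):dx=+6,dy=-5->D; (4,6):dx=+8,dy=-3->D
  (4,7):dx=+3,dy=-11->D; (4,8):dx=+5,dy=-14->D; (5,6):dx=+2,dy=+2->C; (5,7):dx=-3,dy=-6->C
  (5,8):dx=-1,dy=-9->C; (6,7):dx=-5,dy=-8->C; (6,8):dx=-3,dy=-11->C; (7,8):dx=+2,dy=-3->D
Step 2: C = 12, D = 16, total pairs = 28.
Step 3: tau = (C - D)/(n(n-1)/2) = (12 - 16)/28 = -0.142857.
Step 4: Exact two-sided p-value (enumerate n! = 40320 permutations of y under H0): p = 0.719544.
Step 5: alpha = 0.05. fail to reject H0.

tau_b = -0.1429 (C=12, D=16), p = 0.719544, fail to reject H0.
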